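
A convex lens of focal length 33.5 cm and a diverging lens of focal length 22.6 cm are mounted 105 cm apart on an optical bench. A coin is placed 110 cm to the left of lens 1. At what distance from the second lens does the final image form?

Lens 1: 1/d_i1 = 1/f₁ − 1/d_o1 = 1/(33.5) − 1/(110) = 0.02076, so d_i1 = 48.17 cm.
The intermediate image is 48.17 cm to the right of lens 1, which is 105 − (48.17) = 56.83 cm to the left of lens 2, so d_o2 = +56.83 cm.
Lens 2 is diverging, so f₂ = −22.6 cm.
Lens 2: 1/d_i2 = 1/f₂ − 1/d_o2 = 1/(-22.6) − 1/(56.83) = -0.06184, so d_i2 = -16.2 cm.
The final image is virtual, 16.2 cm to the left of lens 2 (overall magnification ≈ -0.12).

16.2 cm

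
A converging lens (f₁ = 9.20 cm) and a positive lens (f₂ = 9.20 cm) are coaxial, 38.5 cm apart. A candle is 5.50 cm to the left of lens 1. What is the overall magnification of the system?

Lens 1: 1/d_i1 = 1/(9.20) − 1/(5.50) = -0.07312, so d_i1 = -13.68 cm; m₁ = −d_i1/d_o1 = +2.487.
d_o2 = 38.5 − (-13.68) = 52.18 cm.
Lens 2: 1/d_i2 = 1/(9.20) − 1/(52.18) = 0.08953, so d_i2 = 11.17 cm; m₂ = −d_i2/d_o2 = -0.2141.
m = m₁·m₂ = (+2.487)(-0.2141) = -0.532.

m = -0.532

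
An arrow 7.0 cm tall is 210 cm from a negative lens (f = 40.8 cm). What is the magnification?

m = +0.163

For a negative lens, f = -40.8 cm.
1/d_i = 1/f − 1/d_o = 1/(-40.80) − 1/(210) = -0.02927, so d_i = -34.16 cm.
m = −d_i/d_o = −(-34.16)/(210) = +0.163.
The image is virtual, upright and reduced, on the same side as the object.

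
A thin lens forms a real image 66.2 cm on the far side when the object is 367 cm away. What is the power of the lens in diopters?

P = +1.78 D

d_i = +66.2 cm.
1/f = 1/d_o + 1/d_i = 1/(367) + 1/(66.2) = 0.01783 cm⁻¹.
f = 56.08 cm = 0.5608 m, so P = 1/f = +1.78 D.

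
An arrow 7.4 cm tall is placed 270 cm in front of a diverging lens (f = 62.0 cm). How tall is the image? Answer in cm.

1.38 cm

For a diverging lens, f = -62.0 cm.
1/d_i = 1/f − 1/d_o = 1/(-62.00) − 1/(270) = -0.01983, so d_i = -50.42 cm.
m = −d_i/d_o = +0.1867.
|h_i| = |m|·h_o = 0.1867 × 7.4 = 1.38 cm. The image is virtual, upright and reduced, on the same side as the object.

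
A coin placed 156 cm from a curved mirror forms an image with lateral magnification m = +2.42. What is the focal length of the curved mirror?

m = −d_i/d_o ⇒ d_i = −m·d_o = −(+2.42)·(156) = -377.5 cm.
1/f = 1/d_o + 1/d_i = 1/(156) + 1/(-377.5) = 0.003761, so f = 266 cm.
Since f is positive, the curved mirror is concave.

f = 266 cm (concave)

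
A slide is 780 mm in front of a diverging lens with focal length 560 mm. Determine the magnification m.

For a diverging lens, f = -560 mm.
1/d_i = 1/f − 1/d_o = 1/(-560.0) − 1/(780) = -0.003068, so d_i = -326.0 mm.
m = −d_i/d_o = −(-326.0)/(780) = +0.418.
The image is virtual, upright and reduced, on the same side as the object.

m = +0.418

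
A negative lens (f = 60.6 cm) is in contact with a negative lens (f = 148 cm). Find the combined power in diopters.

P = -2.33 D

P₁ = 1/f₁ = 1/(-0.606 m) = -1.650 D; P₂ = 1/f₂ = 1/(-1.48 m) = -0.6757 D.
For thin lenses in contact, P = P₁ + P₂ = (-1.650) + (-0.6757) = -2.33 D.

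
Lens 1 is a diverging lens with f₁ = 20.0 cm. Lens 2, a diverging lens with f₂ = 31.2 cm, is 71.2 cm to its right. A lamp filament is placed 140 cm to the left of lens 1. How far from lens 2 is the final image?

23.1 cm

Lens 1 is diverging, so f₁ = −20.0 cm.
Lens 1: 1/d_i1 = 1/f₁ − 1/d_o1 = 1/(-20.0) − 1/(140) = -0.05714, so d_i1 = -17.50 cm.
The intermediate image is 17.50 cm to the left of lens 1 (virtual), which is 71.2 − (-17.50) = 88.70 cm to the left of lens 2, so d_o2 = +88.70 cm.
Lens 2 is diverging, so f₂ = −31.2 cm.
Lens 2: 1/d_i2 = 1/f₂ − 1/d_o2 = 1/(-31.2) − 1/(88.70) = -0.04333, so d_i2 = -23.1 cm.
The final image is virtual, 23.1 cm to the left of lens 2 (overall magnification ≈ 0.033).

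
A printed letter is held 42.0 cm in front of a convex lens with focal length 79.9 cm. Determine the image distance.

88.5 cm

Lens equation: 1/q = 1/f − 1/p = 1/(79.90) − 1/(42.0) = 0.01252 − 0.02381 = -0.01129, so q = -88.5 cm.
The image is virtual, upright and enlarged, on the same side as the object.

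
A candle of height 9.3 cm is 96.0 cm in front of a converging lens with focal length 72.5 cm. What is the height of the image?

28.7 cm

1/d_i = 1/f − 1/d_o = 1/(72.50) − 1/(96.0) = 0.003376, so d_i = 296.2 cm.
m = −d_i/d_o = -3.085.
|h_i| = |m|·h_o = 3.085 × 9.3 = 28.7 cm. The image is real, inverted and enlarged, on the far side of the lens.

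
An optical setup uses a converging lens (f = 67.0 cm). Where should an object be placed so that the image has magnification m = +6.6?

m = −d_i/d_o ⇒ d_i = −m·d_o.
1/f = 1/d_o + 1/d_i = 1/d_o − 1/(m·d_o) = (1 − 1/m)/d_o, so d_o = f(1 − 1/m) = (67.00)(1 − 1/(+6.6)) = 56.8 cm.

56.8 cm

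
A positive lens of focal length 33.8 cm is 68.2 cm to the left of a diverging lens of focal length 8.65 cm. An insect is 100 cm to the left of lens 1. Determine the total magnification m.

m = -0.171

Lens 1: 1/d_i1 = 1/(33.8) − 1/(100) = 0.01959, so d_i1 = 51.06 cm; m₁ = −d_i1/d_o1 = -0.5106.
d_o2 = 68.2 − (51.06) = 17.14 cm.
f₂ = −8.65 cm (diverging).
Lens 2: 1/d_i2 = 1/(-8.65) − 1/(17.14) = -0.1739, so d_i2 = -5.749 cm; m₂ = −d_i2/d_o2 = +0.3354.
m = m₁·m₂ = (-0.5106)(+0.3354) = -0.171.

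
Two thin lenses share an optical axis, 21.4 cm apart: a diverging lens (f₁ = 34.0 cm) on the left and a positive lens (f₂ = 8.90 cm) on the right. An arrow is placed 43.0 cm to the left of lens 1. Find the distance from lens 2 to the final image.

Lens 1 is diverging, so f₁ = −34.0 cm.
Lens 1: 1/d_i1 = 1/f₁ − 1/d_o1 = 1/(-34.0) − 1/(43.0) = -0.05267, so d_i1 = -18.99 cm.
The intermediate image is 18.99 cm to the left of lens 1 (virtual), which is 21.4 − (-18.99) = 40.39 cm to the left of lens 2, so d_o2 = +40.39 cm.
Lens 2: 1/d_i2 = 1/f₂ − 1/d_o2 = 1/(8.90) − 1/(40.39) = 0.08760, so d_i2 = 11.4 cm.
The final image is real, 11.4 cm to the right of lens 2 (overall magnification ≈ -0.12).

11.4 cm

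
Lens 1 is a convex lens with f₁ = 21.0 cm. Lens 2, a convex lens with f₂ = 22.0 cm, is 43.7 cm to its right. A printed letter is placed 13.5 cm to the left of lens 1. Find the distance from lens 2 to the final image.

30.1 cm

Lens 1: 1/d_i1 = 1/f₁ − 1/d_o1 = 1/(21.0) − 1/(13.5) = -0.02646, so d_i1 = -37.80 cm.
The intermediate image is 37.80 cm to the left of lens 1 (virtual), which is 43.7 − (-37.80) = 81.50 cm to the left of lens 2, so d_o2 = +81.50 cm.
Lens 2: 1/d_i2 = 1/f₂ − 1/d_o2 = 1/(22.0) − 1/(81.50) = 0.03318, so d_i2 = 30.1 cm.
The final image is real, 30.1 cm to the right of lens 2 (overall magnification ≈ -1.0).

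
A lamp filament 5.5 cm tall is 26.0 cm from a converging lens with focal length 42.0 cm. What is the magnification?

1/d_i = 1/f − 1/d_o = 1/(42.00) − 1/(26.0) = -0.01465, so d_i = -68.25 cm.
m = −d_i/d_o = −(-68.25)/(26.0) = +2.62.
The image is virtual, upright and enlarged, on the same side as the object.

m = +2.62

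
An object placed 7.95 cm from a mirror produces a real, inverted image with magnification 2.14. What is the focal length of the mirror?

f = 5.42 cm (concave)

m = −d_i/d_o ⇒ d_i = −m·d_o = −(-2.14)·(7.95) = 17.01 cm.
1/f = 1/d_o + 1/d_i = 1/(7.95) + 1/(17.01) = 0.1846, so f = 5.42 cm.
Since f is positive, the mirror is concave.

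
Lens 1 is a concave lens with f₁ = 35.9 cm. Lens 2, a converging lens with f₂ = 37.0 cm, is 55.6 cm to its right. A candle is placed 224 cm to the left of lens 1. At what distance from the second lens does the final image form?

64.6 cm

Lens 1 is diverging, so f₁ = −35.9 cm.
Lens 1: 1/d_i1 = 1/f₁ − 1/d_o1 = 1/(-35.9) − 1/(224) = -0.03232, so d_i1 = -30.94 cm.
The intermediate image is 30.94 cm to the left of lens 1 (virtual), which is 55.6 − (-30.94) = 86.54 cm to the left of lens 2, so d_o2 = +86.54 cm.
Lens 2: 1/d_i2 = 1/f₂ − 1/d_o2 = 1/(37.0) − 1/(86.54) = 0.01547, so d_i2 = 64.6 cm.
The final image is real, 64.6 cm to the right of lens 2 (overall magnification ≈ -0.10).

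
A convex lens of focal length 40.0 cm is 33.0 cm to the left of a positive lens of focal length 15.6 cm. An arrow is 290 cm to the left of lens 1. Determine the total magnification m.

Lens 1: 1/d_i1 = 1/(40.0) − 1/(290) = 0.02155, so d_i1 = 46.40 cm; m₁ = −d_i1/d_o1 = -0.1600.
d_o2 = 33.0 − (46.40) = -13.40 cm (virtual object).
Lens 2: 1/d_i2 = 1/(15.6) − 1/(-13.40) = 0.1387, so d_i2 = 7.208 cm; m₂ = −d_i2/d_o2 = +0.5379.
m = m₁·m₂ = (-0.1600)(+0.5379) = -0.0861.

m = -0.0861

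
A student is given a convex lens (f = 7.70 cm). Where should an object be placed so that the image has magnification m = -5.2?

9.18 cm

m = −d_i/d_o ⇒ d_i = −m·d_o.
1/f = 1/d_o + 1/d_i = 1/d_o − 1/(m·d_o) = (1 − 1/m)/d_o, so d_o = f(1 − 1/m) = (7.700)(1 − 1/(-5.2)) = 9.18 cm.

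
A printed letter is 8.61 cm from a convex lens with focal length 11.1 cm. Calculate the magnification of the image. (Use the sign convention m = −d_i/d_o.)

m = +4.46

1/d_i = 1/f − 1/d_o = 1/(11.10) − 1/(8.61) = -0.02605, so d_i = -38.38 cm.
m = −d_i/d_o = −(-38.38)/(8.61) = +4.46.
The image is virtual, upright and enlarged, on the same side as the object.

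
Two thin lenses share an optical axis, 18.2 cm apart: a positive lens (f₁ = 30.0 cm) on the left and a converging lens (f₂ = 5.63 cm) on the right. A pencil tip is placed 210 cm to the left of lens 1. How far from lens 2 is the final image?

4.22 cm

Lens 1: 1/d_i1 = 1/f₁ − 1/d_o1 = 1/(30.0) − 1/(210) = 0.02857, so d_i1 = 35.00 cm.
The intermediate image is 35.00 cm to the right of lens 1, which lies 16.80 cm to the right of lens 2 — a virtual object — so d_o2 = −16.80 cm.
Lens 2: 1/d_i2 = 1/f₂ − 1/d_o2 = 1/(5.63) − 1/(-16.80) = 0.2371, so d_i2 = 4.22 cm.
The final image is real, 4.22 cm to the right of lens 2 (overall magnification ≈ -0.042).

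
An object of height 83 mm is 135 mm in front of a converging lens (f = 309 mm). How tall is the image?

147 mm

1/d_i = 1/f − 1/d_o = 1/(309.0) − 1/(135) = -0.004171, so d_i = -239.7 mm.
m = −d_i/d_o = +1.776.
|h_i| = |m|·h_o = 1.776 × 83 = 147 mm. The image is virtual, upright and enlarged, on the same side as the object.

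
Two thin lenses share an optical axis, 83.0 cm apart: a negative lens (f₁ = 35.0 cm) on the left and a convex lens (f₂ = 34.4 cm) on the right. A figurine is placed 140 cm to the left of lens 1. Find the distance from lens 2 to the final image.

49.8 cm

Lens 1 is diverging, so f₁ = −35.0 cm.
Lens 1: 1/d_i1 = 1/f₁ − 1/d_o1 = 1/(-35.0) − 1/(140) = -0.03571, so d_i1 = -28.00 cm.
The intermediate image is 28.00 cm to the left of lens 1 (virtual), which is 83.0 − (-28.00) = 111.0 cm to the left of lens 2, so d_o2 = +111.0 cm.
Lens 2: 1/d_i2 = 1/f₂ − 1/d_o2 = 1/(34.4) − 1/(111.0) = 0.02006, so d_i2 = 49.8 cm.
The final image is real, 49.8 cm to the right of lens 2 (overall magnification ≈ -0.090).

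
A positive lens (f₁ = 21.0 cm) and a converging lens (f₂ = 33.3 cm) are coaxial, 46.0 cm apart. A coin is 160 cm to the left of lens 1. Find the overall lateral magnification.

Lens 1: 1/d_i1 = 1/(21.0) − 1/(160) = 0.04137, so d_i1 = 24.17 cm; m₁ = −d_i1/d_o1 = -0.1511.
d_o2 = 46.0 − (24.17) = 21.83 cm.
Lens 2: 1/d_i2 = 1/(33.3) − 1/(21.83) = -0.01578, so d_i2 = -63.38 cm; m₂ = −d_i2/d_o2 = +2.903.
m = m₁·m₂ = (-0.1511)(+2.903) = -0.439.

m = -0.439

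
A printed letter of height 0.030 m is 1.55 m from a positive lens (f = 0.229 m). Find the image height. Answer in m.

0.00520 m

1/d_i = 1/f − 1/d_o = 1/(0.2290) − 1/(1.55) = 3.722, so d_i = 0.2687 m.
m = −d_i/d_o = -0.1734.
|h_i| = |m|·h_o = 0.1734 × 0.030 = 0.00520 m. The image is real, inverted and reduced, on the far side of the lens.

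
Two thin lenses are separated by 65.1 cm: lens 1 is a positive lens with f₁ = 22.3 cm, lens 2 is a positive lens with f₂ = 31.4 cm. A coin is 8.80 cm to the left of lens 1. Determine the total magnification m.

m = -1.08

Lens 1: 1/d_i1 = 1/(22.3) − 1/(8.80) = -0.06879, so d_i1 = -14.54 cm; m₁ = −d_i1/d_o1 = +1.652.
d_o2 = 65.1 − (-14.54) = 79.64 cm.
Lens 2: 1/d_i2 = 1/(31.4) − 1/(79.64) = 0.01929, so d_i2 = 51.84 cm; m₂ = −d_i2/d_o2 = -0.6509.
m = m₁·m₂ = (+1.652)(-0.6509) = -1.08.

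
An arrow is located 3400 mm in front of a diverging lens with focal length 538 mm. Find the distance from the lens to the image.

For a diverging lens, f = -538 mm.
Thin-lens equation: 1/v = 1/f − 1/u = 1/(-538.0) − 1/(3400) = -0.001859 − 0.0002941 = -0.002153, so v = -464 mm.
The image is virtual, upright and reduced, on the same side as the object.

464 mm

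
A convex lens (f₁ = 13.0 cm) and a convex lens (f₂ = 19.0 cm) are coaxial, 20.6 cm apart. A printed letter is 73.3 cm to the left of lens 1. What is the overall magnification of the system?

m = -0.288

Lens 1: 1/d_i1 = 1/(13.0) − 1/(73.3) = 0.06328, so d_i1 = 15.80 cm; m₁ = −d_i1/d_o1 = -0.2156.
d_o2 = 20.6 − (15.80) = 4.800 cm.
Lens 2: 1/d_i2 = 1/(19.0) − 1/(4.800) = -0.1557, so d_i2 = -6.423 cm; m₂ = −d_i2/d_o2 = +1.338.
m = m₁·m₂ = (-0.2156)(+1.338) = -0.288.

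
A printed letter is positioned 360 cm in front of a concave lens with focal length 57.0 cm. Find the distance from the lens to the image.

49.2 cm

For a concave lens, f = -57.0 cm.
Lens equation: 1/v = 1/f − 1/u = 1/(-57.00) − 1/(360) = -0.01754 − 0.002778 = -0.02032, so v = -49.2 cm.
The image is virtual, upright and reduced, on the same side as the object.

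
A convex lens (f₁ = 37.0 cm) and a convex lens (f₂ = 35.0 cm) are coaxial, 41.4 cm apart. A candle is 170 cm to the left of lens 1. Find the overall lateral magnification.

m = -0.238

Lens 1: 1/d_i1 = 1/(37.0) − 1/(170) = 0.02114, so d_i1 = 47.29 cm; m₁ = −d_i1/d_o1 = -0.2782.
d_o2 = 41.4 − (47.29) = -5.890 cm (virtual object).
Lens 2: 1/d_i2 = 1/(35.0) − 1/(-5.890) = 0.1984, so d_i2 = 5.042 cm; m₂ = −d_i2/d_o2 = +0.8560.
m = m₁·m₂ = (-0.2782)(+0.8560) = -0.238.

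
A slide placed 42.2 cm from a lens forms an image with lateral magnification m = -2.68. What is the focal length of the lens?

f = 30.7 cm (converging)

m = −d_i/d_o ⇒ d_i = −m·d_o = −(-2.68)·(42.2) = 113.1 cm.
1/f = 1/d_o + 1/d_i = 1/(42.2) + 1/(113.1) = 0.03254, so f = 30.7 cm.
Since f is positive, the lens is converging.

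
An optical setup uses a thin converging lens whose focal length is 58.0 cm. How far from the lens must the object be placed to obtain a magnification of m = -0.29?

m = −d_i/d_o ⇒ d_i = −m·d_o.
1/f = 1/d_o + 1/d_i = 1/d_o − 1/(m·d_o) = (1 − 1/m)/d_o, so d_o = f(1 − 1/m) = (58.00)(1 − 1/(-0.29)) = 258 cm.

258 cm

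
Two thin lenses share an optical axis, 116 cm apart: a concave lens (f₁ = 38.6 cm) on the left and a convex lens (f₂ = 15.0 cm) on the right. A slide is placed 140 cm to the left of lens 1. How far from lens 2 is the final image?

Lens 1 is diverging, so f₁ = −38.6 cm.
Lens 1: 1/d_i1 = 1/f₁ − 1/d_o1 = 1/(-38.6) − 1/(140) = -0.03305, so d_i1 = -30.26 cm.
The intermediate image is 30.26 cm to the left of lens 1 (virtual), which is 116 − (-30.26) = 146.3 cm to the left of lens 2, so d_o2 = +146.3 cm.
Lens 2: 1/d_i2 = 1/f₂ − 1/d_o2 = 1/(15.0) − 1/(146.3) = 0.05983, so d_i2 = 16.7 cm.
The final image is real, 16.7 cm to the right of lens 2 (overall magnification ≈ -0.025).

16.7 cm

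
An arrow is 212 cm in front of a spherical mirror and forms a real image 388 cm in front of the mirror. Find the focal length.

Real image ⇒ d_i = +388 cm.
1/f = 1/d_o + 1/d_i = 1/(212) + 1/(388) = 0.007294, so f = 137 cm.
Since f is positive, the spherical mirror is concave.

f = 137 cm (concave)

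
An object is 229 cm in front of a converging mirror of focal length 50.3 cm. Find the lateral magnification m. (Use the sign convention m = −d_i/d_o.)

m = -0.281

1/d_i = 1/f − 1/d_o = 1/(50.30) − 1/(229) = 0.01551, so d_i = 64.46 cm.
m = −d_i/d_o = −(64.46)/(229) = -0.281.
The image is real, inverted and reduced, in front of the mirror.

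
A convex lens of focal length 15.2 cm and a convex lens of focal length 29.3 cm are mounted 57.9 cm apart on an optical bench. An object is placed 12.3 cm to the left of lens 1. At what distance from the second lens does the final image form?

38.5 cm

Lens 1: 1/d_i1 = 1/f₁ − 1/d_o1 = 1/(15.2) − 1/(12.3) = -0.01551, so d_i1 = -64.47 cm.
The intermediate image is 64.47 cm to the left of lens 1 (virtual), which is 57.9 − (-64.47) = 122.4 cm to the left of lens 2, so d_o2 = +122.4 cm.
Lens 2: 1/d_i2 = 1/f₂ − 1/d_o2 = 1/(29.3) − 1/(122.4) = 0.02596, so d_i2 = 38.5 cm.
The final image is real, 38.5 cm to the right of lens 2 (overall magnification ≈ -1.7).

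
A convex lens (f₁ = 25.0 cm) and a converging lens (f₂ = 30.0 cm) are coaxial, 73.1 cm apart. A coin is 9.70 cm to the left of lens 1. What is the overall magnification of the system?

m = -0.832

Lens 1: 1/d_i1 = 1/(25.0) − 1/(9.70) = -0.06309, so d_i1 = -15.85 cm; m₁ = −d_i1/d_o1 = +1.634.
d_o2 = 73.1 − (-15.85) = 88.95 cm.
Lens 2: 1/d_i2 = 1/(30.0) − 1/(88.95) = 0.02209, so d_i2 = 45.27 cm; m₂ = −d_i2/d_o2 = -0.5089.
m = m₁·m₂ = (+1.634)(-0.5089) = -0.832.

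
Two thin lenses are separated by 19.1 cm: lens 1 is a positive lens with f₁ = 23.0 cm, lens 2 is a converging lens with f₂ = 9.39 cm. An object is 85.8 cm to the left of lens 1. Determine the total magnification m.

m = -0.158

Lens 1: 1/d_i1 = 1/(23.0) − 1/(85.8) = 0.03182, so d_i1 = 31.42 cm; m₁ = −d_i1/d_o1 = -0.3662.
d_o2 = 19.1 − (31.42) = -12.32 cm (virtual object).
Lens 2: 1/d_i2 = 1/(9.39) − 1/(-12.32) = 0.1877, so d_i2 = 5.329 cm; m₂ = −d_i2/d_o2 = +0.4325.
m = m₁·m₂ = (-0.3662)(+0.4325) = -0.158.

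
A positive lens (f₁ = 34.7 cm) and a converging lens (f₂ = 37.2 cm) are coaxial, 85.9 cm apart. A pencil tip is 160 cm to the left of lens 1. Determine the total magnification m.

Lens 1: 1/d_i1 = 1/(34.7) − 1/(160) = 0.02257, so d_i1 = 44.31 cm; m₁ = −d_i1/d_o1 = -0.2769.
d_o2 = 85.9 − (44.31) = 41.59 cm.
Lens 2: 1/d_i2 = 1/(37.2) − 1/(41.59) = 0.002837, so d_i2 = 352.4 cm; m₂ = −d_i2/d_o2 = -8.474.
m = m₁·m₂ = (-0.2769)(-8.474) = +2.35.

m = +2.35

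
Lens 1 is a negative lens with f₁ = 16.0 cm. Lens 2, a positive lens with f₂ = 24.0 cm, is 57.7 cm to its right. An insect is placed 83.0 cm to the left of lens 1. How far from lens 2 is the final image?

Lens 1 is diverging, so f₁ = −16.0 cm.
Lens 1: 1/d_i1 = 1/f₁ − 1/d_o1 = 1/(-16.0) − 1/(83.0) = -0.07455, so d_i1 = -13.41 cm.
The intermediate image is 13.41 cm to the left of lens 1 (virtual), which is 57.7 − (-13.41) = 71.11 cm to the left of lens 2, so d_o2 = +71.11 cm.
Lens 2: 1/d_i2 = 1/f₂ − 1/d_o2 = 1/(24.0) − 1/(71.11) = 0.02760, so d_i2 = 36.2 cm.
The final image is real, 36.2 cm to the right of lens 2 (overall magnification ≈ -0.082).

36.2 cm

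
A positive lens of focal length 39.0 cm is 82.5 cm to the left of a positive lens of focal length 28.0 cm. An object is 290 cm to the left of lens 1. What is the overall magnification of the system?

m = +0.461

Lens 1: 1/d_i1 = 1/(39.0) − 1/(290) = 0.02219, so d_i1 = 45.06 cm; m₁ = −d_i1/d_o1 = -0.1554.
d_o2 = 82.5 − (45.06) = 37.44 cm.
Lens 2: 1/d_i2 = 1/(28.0) − 1/(37.44) = 0.009005, so d_i2 = 111.1 cm; m₂ = −d_i2/d_o2 = -2.966.
m = m₁·m₂ = (-0.1554)(-2.966) = +0.461.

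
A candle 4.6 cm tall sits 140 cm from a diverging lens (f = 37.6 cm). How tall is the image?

0.974 cm

For a diverging lens, f = -37.6 cm.
1/d_i = 1/f − 1/d_o = 1/(-37.60) − 1/(140) = -0.03374, so d_i = -29.64 cm.
m = −d_i/d_o = +0.2117.
|h_i| = |m|·h_o = 0.2117 × 4.6 = 0.974 cm. The image is virtual, upright and reduced, on the same side as the object.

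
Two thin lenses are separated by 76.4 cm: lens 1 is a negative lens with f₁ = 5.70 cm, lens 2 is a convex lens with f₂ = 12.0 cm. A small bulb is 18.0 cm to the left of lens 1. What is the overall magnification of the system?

m = -0.0420

f₁ = −5.70 cm (diverging).
Lens 1: 1/d_i1 = 1/(-5.70) − 1/(18.0) = -0.2310, so d_i1 = -4.329 cm; m₁ = −d_i1/d_o1 = +0.2405.
d_o2 = 76.4 − (-4.329) = 80.73 cm.
Lens 2: 1/d_i2 = 1/(12.0) − 1/(80.73) = 0.07095, so d_i2 = 14.10 cm; m₂ = −d_i2/d_o2 = -0.1746.
m = m₁·m₂ = (+0.2405)(-0.1746) = -0.0420.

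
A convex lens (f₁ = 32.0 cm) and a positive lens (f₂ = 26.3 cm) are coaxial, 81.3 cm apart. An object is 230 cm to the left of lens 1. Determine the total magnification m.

m = +0.238

Lens 1: 1/d_i1 = 1/(32.0) − 1/(230) = 0.02690, so d_i1 = 37.17 cm; m₁ = −d_i1/d_o1 = -0.1616.
d_o2 = 81.3 − (37.17) = 44.13 cm.
Lens 2: 1/d_i2 = 1/(26.3) − 1/(44.13) = 0.01536, so d_i2 = 65.09 cm; m₂ = −d_i2/d_o2 = -1.475.
m = m₁·m₂ = (-0.1616)(-1.475) = +0.238.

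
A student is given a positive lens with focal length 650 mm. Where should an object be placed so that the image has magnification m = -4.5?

794 mm

m = −d_i/d_o ⇒ d_i = −m·d_o.
1/f = 1/d_o + 1/d_i = 1/d_o − 1/(m·d_o) = (1 − 1/m)/d_o, so d_o = f(1 − 1/m) = (650.0)(1 − 1/(-4.5)) = 794 mm.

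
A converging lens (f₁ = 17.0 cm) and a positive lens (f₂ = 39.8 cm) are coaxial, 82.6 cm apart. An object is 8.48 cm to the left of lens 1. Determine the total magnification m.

Lens 1: 1/d_i1 = 1/(17.0) − 1/(8.48) = -0.05910, so d_i1 = -16.92 cm; m₁ = −d_i1/d_o1 = +1.995.
d_o2 = 82.6 − (-16.92) = 99.52 cm.
Lens 2: 1/d_i2 = 1/(39.8) − 1/(99.52) = 0.01508, so d_i2 = 66.32 cm; m₂ = −d_i2/d_o2 = -0.6664.
m = m₁·m₂ = (+1.995)(-0.6664) = -1.33.

m = -1.33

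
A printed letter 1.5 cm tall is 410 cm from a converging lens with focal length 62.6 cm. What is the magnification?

1/d_i = 1/f − 1/d_o = 1/(62.60) − 1/(410) = 0.01354, so d_i = 73.88 cm.
m = −d_i/d_o = −(73.88)/(410) = -0.180.
The image is real, inverted and reduced, on the far side of the lens.

m = -0.180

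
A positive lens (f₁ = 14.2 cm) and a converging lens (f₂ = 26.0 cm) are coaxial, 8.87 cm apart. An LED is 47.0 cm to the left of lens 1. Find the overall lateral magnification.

m = -0.300

Lens 1: 1/d_i1 = 1/(14.2) − 1/(47.0) = 0.04915, so d_i1 = 20.35 cm; m₁ = −d_i1/d_o1 = -0.4330.
d_o2 = 8.87 − (20.35) = -11.48 cm (virtual object).
Lens 2: 1/d_i2 = 1/(26.0) − 1/(-11.48) = 0.1256, so d_i2 = 7.964 cm; m₂ = −d_i2/d_o2 = +0.6937.
m = m₁·m₂ = (-0.4330)(+0.6937) = -0.300.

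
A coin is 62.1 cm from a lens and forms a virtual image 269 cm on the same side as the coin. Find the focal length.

f = 80.7 cm (converging)

Virtual image ⇒ d_i = −269 cm.
1/f = 1/d_o + 1/d_i = 1/(62.1) + 1/(-269) = 0.01239, so f = 80.7 cm.
Since f is positive, the lens is converging.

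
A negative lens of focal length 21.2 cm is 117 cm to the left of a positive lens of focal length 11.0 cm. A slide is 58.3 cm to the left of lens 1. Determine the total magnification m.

f₁ = −21.2 cm (diverging).
Lens 1: 1/d_i1 = 1/(-21.2) − 1/(58.3) = -0.06432, so d_i1 = -15.55 cm; m₁ = −d_i1/d_o1 = +0.2667.
d_o2 = 117 − (-15.55) = 132.6 cm.
Lens 2: 1/d_i2 = 1/(11.0) − 1/(132.6) = 0.08337, so d_i2 = 12.00 cm; m₂ = −d_i2/d_o2 = -0.09046.
m = m₁·m₂ = (+0.2667)(-0.09046) = -0.0241.

m = -0.0241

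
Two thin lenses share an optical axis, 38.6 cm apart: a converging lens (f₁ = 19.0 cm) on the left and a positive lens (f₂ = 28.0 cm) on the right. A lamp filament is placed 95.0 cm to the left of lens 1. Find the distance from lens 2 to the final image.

31.6 cm

Lens 1: 1/d_i1 = 1/f₁ − 1/d_o1 = 1/(19.0) − 1/(95.0) = 0.04211, so d_i1 = 23.75 cm.
The intermediate image is 23.75 cm to the right of lens 1, which is 38.6 − (23.75) = 14.85 cm to the left of lens 2, so d_o2 = +14.85 cm.
Lens 2: 1/d_i2 = 1/f₂ − 1/d_o2 = 1/(28.0) − 1/(14.85) = -0.03163, so d_i2 = -31.6 cm.
The final image is virtual, 31.6 cm to the left of lens 2 (overall magnification ≈ -0.53).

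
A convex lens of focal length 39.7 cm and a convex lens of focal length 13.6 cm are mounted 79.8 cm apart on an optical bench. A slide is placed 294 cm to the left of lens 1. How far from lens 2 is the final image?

22.7 cm

Lens 1: 1/d_i1 = 1/f₁ − 1/d_o1 = 1/(39.7) − 1/(294) = 0.02179, so d_i1 = 45.90 cm.
The intermediate image is 45.90 cm to the right of lens 1, which is 79.8 − (45.90) = 33.90 cm to the left of lens 2, so d_o2 = +33.90 cm.
Lens 2: 1/d_i2 = 1/f₂ − 1/d_o2 = 1/(13.6) − 1/(33.90) = 0.04403, so d_i2 = 22.7 cm.
The final image is real, 22.7 cm to the right of lens 2 (overall magnification ≈ 0.10).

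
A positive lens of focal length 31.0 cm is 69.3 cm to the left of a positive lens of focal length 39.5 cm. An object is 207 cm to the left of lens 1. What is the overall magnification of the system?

Lens 1: 1/d_i1 = 1/(31.0) − 1/(207) = 0.02743, so d_i1 = 36.46 cm; m₁ = −d_i1/d_o1 = -0.1761.
d_o2 = 69.3 − (36.46) = 32.84 cm.
Lens 2: 1/d_i2 = 1/(39.5) − 1/(32.84) = -0.005134, so d_i2 = -194.8 cm; m₂ = −d_i2/d_o2 = +5.931.
m = m₁·m₂ = (-0.1761)(+5.931) = -1.04.

m = -1.04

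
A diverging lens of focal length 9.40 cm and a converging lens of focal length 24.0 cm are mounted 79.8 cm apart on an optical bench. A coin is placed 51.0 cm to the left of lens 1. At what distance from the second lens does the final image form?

Lens 1 is diverging, so f₁ = −9.40 cm.
Lens 1: 1/d_i1 = 1/f₁ − 1/d_o1 = 1/(-9.40) − 1/(51.0) = -0.1260, so d_i1 = -7.937 cm.
The intermediate image is 7.937 cm to the left of lens 1 (virtual), which is 79.8 − (-7.937) = 87.74 cm to the left of lens 2, so d_o2 = +87.74 cm.
Lens 2: 1/d_i2 = 1/f₂ − 1/d_o2 = 1/(24.0) − 1/(87.74) = 0.03027, so d_i2 = 33.0 cm.
The final image is real, 33.0 cm to the right of lens 2 (overall magnification ≈ -0.059).

33.0 cm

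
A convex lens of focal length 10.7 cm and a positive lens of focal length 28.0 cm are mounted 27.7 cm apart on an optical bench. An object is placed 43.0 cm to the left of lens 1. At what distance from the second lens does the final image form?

Lens 1: 1/d_i1 = 1/f₁ − 1/d_o1 = 1/(10.7) − 1/(43.0) = 0.07020, so d_i1 = 14.24 cm.
The intermediate image is 14.24 cm to the right of lens 1, which is 27.7 − (14.24) = 13.46 cm to the left of lens 2, so d_o2 = +13.46 cm.
Lens 2: 1/d_i2 = 1/f₂ − 1/d_o2 = 1/(28.0) − 1/(13.46) = -0.03858, so d_i2 = -25.9 cm.
The final image is virtual, 25.9 cm to the left of lens 2 (overall magnification ≈ -0.64).

25.9 cm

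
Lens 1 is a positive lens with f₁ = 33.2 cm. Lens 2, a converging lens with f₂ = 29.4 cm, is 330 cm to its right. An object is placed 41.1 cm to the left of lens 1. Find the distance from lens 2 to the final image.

Lens 1: 1/d_i1 = 1/f₁ − 1/d_o1 = 1/(33.2) − 1/(41.1) = 0.005790, so d_i1 = 172.7 cm.
The intermediate image is 172.7 cm to the right of lens 1, which is 330 − (172.7) = 157.3 cm to the left of lens 2, so d_o2 = +157.3 cm.
Lens 2: 1/d_i2 = 1/f₂ − 1/d_o2 = 1/(29.4) − 1/(157.3) = 0.02766, so d_i2 = 36.2 cm.
The final image is real, 36.2 cm to the right of lens 2 (overall magnification ≈ 0.97).

36.2 cm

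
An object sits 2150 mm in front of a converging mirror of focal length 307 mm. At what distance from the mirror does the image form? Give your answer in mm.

Mirror equation: 1/q = 1/f − 1/p = 1/(307.0) − 1/(2150) = 0.003257 − 0.0004651 = 0.002792, so q = 358 mm.
The image is real, inverted and reduced, in front of the mirror.

358 mm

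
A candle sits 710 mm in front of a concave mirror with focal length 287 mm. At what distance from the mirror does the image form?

Mirror equation: 1/s_i = 1/f − 1/s_o = 1/(287.0) − 1/(710) = 0.003484 − 0.001408 = 0.002076, so s_i = 482 mm.
The image is real, inverted and reduced, in front of the mirror.

482 mm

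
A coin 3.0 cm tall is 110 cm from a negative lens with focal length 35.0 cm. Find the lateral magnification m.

m = +0.241

For a negative lens, f = -35.0 cm.
1/d_i = 1/f − 1/d_o = 1/(-35.00) − 1/(110) = -0.03766, so d_i = -26.55 cm.
m = −d_i/d_o = −(-26.55)/(110) = +0.241.
The image is virtual, upright and reduced, on the same side as the object.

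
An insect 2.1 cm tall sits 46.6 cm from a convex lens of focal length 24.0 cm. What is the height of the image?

2.23 cm

1/d_i = 1/f − 1/d_o = 1/(24.00) − 1/(46.6) = 0.02021, so d_i = 49.49 cm.
m = −d_i/d_o = -1.062.
|h_i| = |m|·h_o = 1.062 × 2.1 = 2.23 cm. The image is real, inverted and enlarged, on the far side of the lens.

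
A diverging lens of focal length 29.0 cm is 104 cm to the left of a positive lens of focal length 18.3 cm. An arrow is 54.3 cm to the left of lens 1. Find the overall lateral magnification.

f₁ = −29.0 cm (diverging).
Lens 1: 1/d_i1 = 1/(-29.0) − 1/(54.3) = -0.05290, so d_i1 = -18.90 cm; m₁ = −d_i1/d_o1 = +0.3481.
d_o2 = 104 − (-18.90) = 122.9 cm.
Lens 2: 1/d_i2 = 1/(18.3) − 1/(122.9) = 0.04651, so d_i2 = 21.50 cm; m₂ = −d_i2/d_o2 = -0.1750.
m = m₁·m₂ = (+0.3481)(-0.1750) = -0.0609.

m = -0.0609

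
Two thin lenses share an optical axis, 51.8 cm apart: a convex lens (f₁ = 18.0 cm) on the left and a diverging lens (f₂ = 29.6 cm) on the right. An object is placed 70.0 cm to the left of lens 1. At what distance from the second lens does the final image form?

14.3 cm

Lens 1: 1/d_i1 = 1/f₁ − 1/d_o1 = 1/(18.0) − 1/(70.0) = 0.04127, so d_i1 = 24.23 cm.
The intermediate image is 24.23 cm to the right of lens 1, which is 51.8 − (24.23) = 27.57 cm to the left of lens 2, so d_o2 = +27.57 cm.
Lens 2 is diverging, so f₂ = −29.6 cm.
Lens 2: 1/d_i2 = 1/f₂ − 1/d_o2 = 1/(-29.6) − 1/(27.57) = -0.07006, so d_i2 = -14.3 cm.
The final image is virtual, 14.3 cm to the left of lens 2 (overall magnification ≈ -0.18).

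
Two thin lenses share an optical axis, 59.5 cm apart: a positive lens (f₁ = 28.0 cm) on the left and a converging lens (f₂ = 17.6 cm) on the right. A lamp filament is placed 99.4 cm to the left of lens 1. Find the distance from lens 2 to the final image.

Lens 1: 1/d_i1 = 1/f₁ − 1/d_o1 = 1/(28.0) − 1/(99.4) = 0.02565, so d_i1 = 38.98 cm.
The intermediate image is 38.98 cm to the right of lens 1, which is 59.5 − (38.98) = 20.52 cm to the left of lens 2, so d_o2 = +20.52 cm.
Lens 2: 1/d_i2 = 1/f₂ − 1/d_o2 = 1/(17.6) − 1/(20.52) = 0.008085, so d_i2 = 124 cm.
The final image is real, 124 cm to the right of lens 2 (overall magnification ≈ 2.4).

124 cm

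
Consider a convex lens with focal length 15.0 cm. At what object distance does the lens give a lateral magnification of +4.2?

m = −d_i/d_o ⇒ d_i = −m·d_o.
1/f = 1/d_o + 1/d_i = 1/d_o − 1/(m·d_o) = (1 − 1/m)/d_o, so d_o = f(1 − 1/m) = (15.00)(1 − 1/(+4.2)) = 11.4 cm.

11.4 cm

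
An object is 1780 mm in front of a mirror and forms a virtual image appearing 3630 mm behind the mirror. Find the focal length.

f = 3490 mm (concave)

Virtual image ⇒ d_i = −3630 mm.
1/f = 1/d_o + 1/d_i = 1/(1780) + 1/(-3630) = 0.0002863, so f = 3490 mm.
Since f is positive, the mirror is concave.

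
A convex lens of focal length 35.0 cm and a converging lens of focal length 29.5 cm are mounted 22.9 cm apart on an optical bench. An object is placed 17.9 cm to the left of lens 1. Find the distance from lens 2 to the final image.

58.5 cm

Lens 1: 1/d_i1 = 1/f₁ − 1/d_o1 = 1/(35.0) − 1/(17.9) = -0.02729, so d_i1 = -36.64 cm.
The intermediate image is 36.64 cm to the left of lens 1 (virtual), which is 22.9 − (-36.64) = 59.54 cm to the left of lens 2, so d_o2 = +59.54 cm.
Lens 2: 1/d_i2 = 1/f₂ − 1/d_o2 = 1/(29.5) − 1/(59.54) = 0.01710, so d_i2 = 58.5 cm.
The final image is real, 58.5 cm to the right of lens 2 (overall magnification ≈ -2.0).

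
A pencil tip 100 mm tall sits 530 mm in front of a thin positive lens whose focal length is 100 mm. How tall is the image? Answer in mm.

23.3 mm

1/d_i = 1/f − 1/d_o = 1/(100.0) − 1/(530) = 0.008113, so d_i = 123.3 mm.
m = −d_i/d_o = -0.2326.
|h_i| = |m|·h_o = 0.2326 × 100 = 23.3 mm. The image is real, inverted and reduced, on the far side of the lens.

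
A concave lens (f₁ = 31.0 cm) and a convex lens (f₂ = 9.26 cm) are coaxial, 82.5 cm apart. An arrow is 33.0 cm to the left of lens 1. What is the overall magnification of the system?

f₁ = −31.0 cm (diverging).
Lens 1: 1/d_i1 = 1/(-31.0) − 1/(33.0) = -0.06256, so d_i1 = -15.98 cm; m₁ = −d_i1/d_o1 = +0.4842.
d_o2 = 82.5 − (-15.98) = 98.48 cm.
Lens 2: 1/d_i2 = 1/(9.26) − 1/(98.48) = 0.09784, so d_i2 = 10.22 cm; m₂ = −d_i2/d_o2 = -0.1038.
m = m₁·m₂ = (+0.4842)(-0.1038) = -0.0503.

m = -0.0503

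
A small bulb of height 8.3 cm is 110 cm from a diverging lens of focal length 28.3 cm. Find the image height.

1.70 cm

For a diverging lens, f = -28.3 cm.
1/d_i = 1/f − 1/d_o = 1/(-28.30) − 1/(110) = -0.04443, so d_i = -22.51 cm.
m = −d_i/d_o = +0.2046.
|h_i| = |m|·h_o = 0.2046 × 8.3 = 1.70 cm. The image is virtual, upright and reduced, on the same side as the object.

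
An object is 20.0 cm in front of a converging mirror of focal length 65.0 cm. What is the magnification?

1/d_i = 1/f − 1/d_o = 1/(65.00) − 1/(20.0) = -0.03462, so d_i = -28.89 cm.
m = −d_i/d_o = −(-28.89)/(20.0) = +1.44.
The image is virtual, upright and enlarged, behind the mirror.

m = +1.44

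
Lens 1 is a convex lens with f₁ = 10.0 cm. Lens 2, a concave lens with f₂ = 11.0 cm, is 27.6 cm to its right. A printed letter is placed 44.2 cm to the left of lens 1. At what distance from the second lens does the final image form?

6.29 cm

Lens 1: 1/d_i1 = 1/f₁ − 1/d_o1 = 1/(10.0) − 1/(44.2) = 0.07738, so d_i1 = 12.92 cm.
The intermediate image is 12.92 cm to the right of lens 1, which is 27.6 − (12.92) = 14.68 cm to the left of lens 2, so d_o2 = +14.68 cm.
Lens 2 is diverging, so f₂ = −11.0 cm.
Lens 2: 1/d_i2 = 1/f₂ − 1/d_o2 = 1/(-11.0) − 1/(14.68) = -0.1590, so d_i2 = -6.29 cm.
The final image is virtual, 6.29 cm to the left of lens 2 (overall magnification ≈ -0.13).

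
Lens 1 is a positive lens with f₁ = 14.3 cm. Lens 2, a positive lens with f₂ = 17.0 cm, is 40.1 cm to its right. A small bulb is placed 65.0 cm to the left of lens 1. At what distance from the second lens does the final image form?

77.6 cm

Lens 1: 1/d_i1 = 1/f₁ − 1/d_o1 = 1/(14.3) − 1/(65.0) = 0.05455, so d_i1 = 18.33 cm.
The intermediate image is 18.33 cm to the right of lens 1, which is 40.1 − (18.33) = 21.77 cm to the left of lens 2, so d_o2 = +21.77 cm.
Lens 2: 1/d_i2 = 1/f₂ − 1/d_o2 = 1/(17.0) − 1/(21.77) = 0.01289, so d_i2 = 77.6 cm.
The final image is real, 77.6 cm to the right of lens 2 (overall magnification ≈ 1.0).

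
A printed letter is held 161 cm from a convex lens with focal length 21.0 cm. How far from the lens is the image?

24.1 cm

Thin-lens equation: 1/q = 1/f − 1/p = 1/(21.00) − 1/(161) = 0.04762 − 0.006211 = 0.04141, so q = 24.1 cm.
The image is real, inverted and reduced, on the far side of the lens.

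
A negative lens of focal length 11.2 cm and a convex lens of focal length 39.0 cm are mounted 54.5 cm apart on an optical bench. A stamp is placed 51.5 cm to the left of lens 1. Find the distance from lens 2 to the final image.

101 cm

Lens 1 is diverging, so f₁ = −11.2 cm.
Lens 1: 1/d_i1 = 1/f₁ − 1/d_o1 = 1/(-11.2) − 1/(51.5) = -0.1087, so d_i1 = -9.199 cm.
The intermediate image is 9.199 cm to the left of lens 1 (virtual), which is 54.5 − (-9.199) = 63.70 cm to the left of lens 2, so d_o2 = +63.70 cm.
Lens 2: 1/d_i2 = 1/f₂ − 1/d_o2 = 1/(39.0) − 1/(63.70) = 0.009942, so d_i2 = 101 cm.
The final image is real, 101 cm to the right of lens 2 (overall magnification ≈ -0.28).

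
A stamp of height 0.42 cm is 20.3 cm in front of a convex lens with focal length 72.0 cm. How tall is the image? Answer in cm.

1/d_i = 1/f − 1/d_o = 1/(72.00) − 1/(20.3) = -0.03537, so d_i = -28.27 cm.
m = −d_i/d_o = +1.393.
|h_i| = |m|·h_o = 1.393 × 0.42 = 0.585 cm. The image is virtual, upright and enlarged, on the same side as the object.

0.585 cm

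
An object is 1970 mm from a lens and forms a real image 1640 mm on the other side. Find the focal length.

Real image ⇒ d_i = +1640 mm.
1/f = 1/d_o + 1/d_i = 1/(1970) + 1/(1640) = 0.001117, so f = 895 mm.
Since f is positive, the lens is converging.

f = 895 mm (converging)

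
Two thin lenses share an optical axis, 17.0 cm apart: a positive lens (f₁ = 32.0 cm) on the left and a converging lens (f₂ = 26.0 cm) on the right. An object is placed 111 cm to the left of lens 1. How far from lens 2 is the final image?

13.5 cm

Lens 1: 1/d_i1 = 1/f₁ − 1/d_o1 = 1/(32.0) − 1/(111) = 0.02224, so d_i1 = 44.96 cm.
The intermediate image is 44.96 cm to the right of lens 1, which lies 27.96 cm to the right of lens 2 — a virtual object — so d_o2 = −27.96 cm.
Lens 2: 1/d_i2 = 1/f₂ − 1/d_o2 = 1/(26.0) − 1/(-27.96) = 0.07423, so d_i2 = 13.5 cm.
The final image is real, 13.5 cm to the right of lens 2 (overall magnification ≈ -0.20).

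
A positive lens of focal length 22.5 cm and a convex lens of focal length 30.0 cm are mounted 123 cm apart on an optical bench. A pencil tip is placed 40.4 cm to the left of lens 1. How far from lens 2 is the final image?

Lens 1: 1/d_i1 = 1/f₁ − 1/d_o1 = 1/(22.5) − 1/(40.4) = 0.01969, so d_i1 = 50.78 cm.
The intermediate image is 50.78 cm to the right of lens 1, which is 123 − (50.78) = 72.22 cm to the left of lens 2, so d_o2 = +72.22 cm.
Lens 2: 1/d_i2 = 1/f₂ − 1/d_o2 = 1/(30.0) − 1/(72.22) = 0.01949, so d_i2 = 51.3 cm.
The final image is real, 51.3 cm to the right of lens 2 (overall magnification ≈ 0.89).

51.3 cm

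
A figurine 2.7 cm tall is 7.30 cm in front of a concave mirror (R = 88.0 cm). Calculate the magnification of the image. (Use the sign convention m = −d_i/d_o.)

m = +1.20

f = R/2 = 88.0/2 = 44.00 cm.
1/d_i = 1/f − 1/d_o = 1/(44.00) − 1/(7.30) = -0.1143, so d_i = -8.752 cm.
m = −d_i/d_o = −(-8.752)/(7.30) = +1.20.
The image is virtual, upright and enlarged, behind the mirror.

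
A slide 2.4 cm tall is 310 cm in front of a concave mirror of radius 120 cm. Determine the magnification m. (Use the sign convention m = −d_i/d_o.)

m = -0.240

f = R/2 = 120/2 = 60.00 cm.
1/d_i = 1/f − 1/d_o = 1/(60.00) − 1/(310) = 0.01344, so d_i = 74.40 cm.
m = −d_i/d_o = −(74.40)/(310) = -0.240.
The image is real, inverted and reduced, in front of the mirror.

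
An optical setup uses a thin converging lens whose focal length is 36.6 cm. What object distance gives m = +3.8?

27.0 cm

m = −d_i/d_o ⇒ d_i = −m·d_o.
1/f = 1/d_o + 1/d_i = 1/d_o − 1/(m·d_o) = (1 − 1/m)/d_o, so d_o = f(1 − 1/m) = (36.60)(1 − 1/(+3.8)) = 27.0 cm.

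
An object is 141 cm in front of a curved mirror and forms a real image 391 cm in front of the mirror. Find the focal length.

Real image ⇒ d_i = +391 cm.
1/f = 1/d_o + 1/d_i = 1/(141) + 1/(391) = 0.009650, so f = 104 cm.
Since f is positive, the curved mirror is concave.

f = 104 cm (concave)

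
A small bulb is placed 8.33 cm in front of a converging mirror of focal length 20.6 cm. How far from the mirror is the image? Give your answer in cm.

14.0 cm

Mirror equation: 1/d_i = 1/f − 1/d_o = 1/(20.60) − 1/(8.33) = 0.04854 − 0.1200 = -0.07150, so d_i = -14.0 cm.
The image is virtual, upright and enlarged, behind the mirror.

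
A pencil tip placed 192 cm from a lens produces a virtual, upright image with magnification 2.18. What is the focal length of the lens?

f = 355 cm (converging)

m = −d_i/d_o ⇒ d_i = −m·d_o = −(+2.18)·(192) = -418.6 cm.
1/f = 1/d_o + 1/d_i = 1/(192) + 1/(-418.6) = 0.002819, so f = 355 cm.
Since f is positive, the lens is converging.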